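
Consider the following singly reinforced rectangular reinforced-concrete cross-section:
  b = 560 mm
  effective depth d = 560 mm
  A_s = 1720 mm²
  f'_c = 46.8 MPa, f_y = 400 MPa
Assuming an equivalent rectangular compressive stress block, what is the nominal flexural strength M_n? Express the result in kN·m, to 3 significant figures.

M_n ≈ 375 kN·m

T = A_s f_y = 1720 × 400 = 688000 N = 688 kN.
From C = T: a = T/(0.85 f'_c b) = 688000/(0.85 × 46.8 × 560) = 30.88 mm.
M_n = T(d − a/2) = 688 kN × (560 − 15.44) mm = 374.66 kN·m.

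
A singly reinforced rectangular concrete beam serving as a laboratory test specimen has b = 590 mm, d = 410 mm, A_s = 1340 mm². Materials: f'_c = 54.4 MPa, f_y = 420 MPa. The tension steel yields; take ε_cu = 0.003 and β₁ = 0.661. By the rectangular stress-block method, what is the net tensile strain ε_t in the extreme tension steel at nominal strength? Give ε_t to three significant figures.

a = A_s f_y/(0.85 f'_c b) = 20.63 mm.
β₁ = 0.661, so c = a/β₁ = 20.63/0.661 = 31.21 mm.
From the linear strain diagram with ε_cu = 0.003: ε_t = 0.003 (d − c)/c = 0.003 × (410 − 31.21)/31.21 = 0.0364.
Since ε_t ≥ 0.005, the section is tension-controlled.

ε_t ≈ 0.0364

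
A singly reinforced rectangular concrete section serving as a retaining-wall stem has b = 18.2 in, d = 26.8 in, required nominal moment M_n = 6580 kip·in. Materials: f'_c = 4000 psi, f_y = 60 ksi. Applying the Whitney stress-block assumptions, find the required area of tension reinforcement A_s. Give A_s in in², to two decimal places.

A_s ≈ 4.45 in²

From M_n = 0.85 f'_c a b (d − a/2):
a = d − √(d² − 2M_n/(0.85 f'_c b)) = 26.8 − √(26.8² − 2 × 6580/(0.85 × 4 × 18.2)) = 4.315 in.
A_s = 0.85 f'_c a b / f_y = 0.85 × 4 × 4.315 × 18.2 / 60 = 4.450 in².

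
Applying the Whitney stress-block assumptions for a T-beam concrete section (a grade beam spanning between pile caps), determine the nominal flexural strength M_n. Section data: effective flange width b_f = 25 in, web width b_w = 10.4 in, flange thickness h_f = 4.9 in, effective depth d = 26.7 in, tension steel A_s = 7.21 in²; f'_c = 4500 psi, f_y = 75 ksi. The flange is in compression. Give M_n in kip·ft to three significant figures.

M_n ≈ 1070 kip·ft

Tension: T = A_s f_y = 7.21 × 75 = 540.75 kips.
Try a within the flange: a = T/(0.85 f'_c b_f) = 540.75/(0.85 × 4.5 × 25) = 5.655 in.
a = 5.655 > h_f = 4.9 in: the block extends into the web. Split into flange-overhang and web parts.
C_f = 0.85 f'_c (b_f − b_w) h_f = 0.85 × 4.5 × (25 − 10.4) × 4.9 = 273.6 kips.
Remaining web compression depth: a_w = (T − C_f)/(0.85 f'_c b_w) = (540.75 − 273.6)/(0.85 × 4.5 × 10.4) = 6.716 in.
M_n = C_f(d − h_f/2) + (T − C_f)(d − a_w/2) = 273.6 × (26.7 − 2.45) + 267.15 × (26.7 − 3.358) = 6634.8 + 6235.8 = 12870.6 kip·in.
M_n = 12870.6/12 = 1072.55 kip·ft.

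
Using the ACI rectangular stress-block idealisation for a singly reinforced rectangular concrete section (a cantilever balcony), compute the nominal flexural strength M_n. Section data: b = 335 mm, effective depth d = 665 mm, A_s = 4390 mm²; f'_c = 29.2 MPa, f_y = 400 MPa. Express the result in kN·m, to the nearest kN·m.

T = A_s f_y = 4390 × 400 = 1756000 N = 1756 kN.
From C = T: a = T/(0.85 f'_c b) = 1756000/(0.85 × 29.2 × 335) = 211.19 mm.
M_n = T(d − a/2) = 1756 kN × (665 − 105.595) mm = 982.32 kN·m.

M_n ≈ 982 kN·m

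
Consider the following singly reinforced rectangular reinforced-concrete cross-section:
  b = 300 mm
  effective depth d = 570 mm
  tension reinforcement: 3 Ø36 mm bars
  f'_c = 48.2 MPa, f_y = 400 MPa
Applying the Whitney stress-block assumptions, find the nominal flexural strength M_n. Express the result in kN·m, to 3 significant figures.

M_n ≈ 636 kN·m

A_s = 3 × 1018 = 3054 mm².
T = A_s f_y = 3054 × 400 = 1221600 N = 1221.6 kN.
From C = T: a = T/(0.85 f'_c b) = 1221600/(0.85 × 48.2 × 300) = 99.39 mm.
M_n = T(d − a/2) = 1221.6 kN × (570 − 49.695) mm = 635.60 kN·m.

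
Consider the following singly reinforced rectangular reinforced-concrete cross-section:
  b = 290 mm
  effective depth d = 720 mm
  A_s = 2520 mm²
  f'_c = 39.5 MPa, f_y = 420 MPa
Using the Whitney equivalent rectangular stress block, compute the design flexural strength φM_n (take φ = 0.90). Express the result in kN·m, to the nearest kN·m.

T = A_s f_y = 2520 × 420 = 1058400 N = 1058.4 kN.
From C = T: a = T/(0.85 f'_c b) = 1058400/(0.85 × 39.5 × 290) = 108.70 mm.
M_n = T(d − a/2) = 1058.4 kN × (720 − 54.35) mm = 704.52 kN·m.
φM_n = 0.90 × 704.52 = 634.07 kN·m.

φM_n ≈ 634 kN·m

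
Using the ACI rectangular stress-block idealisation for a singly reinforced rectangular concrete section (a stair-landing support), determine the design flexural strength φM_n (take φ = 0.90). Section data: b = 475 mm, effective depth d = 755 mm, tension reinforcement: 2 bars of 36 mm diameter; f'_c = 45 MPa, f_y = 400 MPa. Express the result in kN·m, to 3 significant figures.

φM_n ≈ 537 kN·m

A_s = 2 × 1018 = 2036 mm².
T = A_s f_y = 2036 × 400 = 814400 N = 814.4 kN.
From C = T: a = T/(0.85 f'_c b) = 814400/(0.85 × 45 × 475) = 44.82 mm.
M_n = T(d − a/2) = 814.4 kN × (755 − 22.41) mm = 596.62 kN·m.
φM_n = 0.90 × 596.62 = 536.96 kN·m.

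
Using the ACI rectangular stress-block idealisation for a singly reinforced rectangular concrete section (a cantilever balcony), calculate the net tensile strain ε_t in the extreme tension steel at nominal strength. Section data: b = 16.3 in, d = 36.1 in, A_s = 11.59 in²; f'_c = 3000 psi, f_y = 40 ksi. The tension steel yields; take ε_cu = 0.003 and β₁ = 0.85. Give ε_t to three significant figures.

ε_t ≈ 0.00525

a = A_s f_y/(0.85 f'_c b) = 11.154 in.
β₁ = 0.85, so c = a/β₁ = 11.154/0.85 = 13.122 in.
From the linear strain diagram with ε_cu = 0.003: ε_t = 0.003 (d − c)/c = 0.003 × (36.1 − 13.122)/13.122 = 0.00525.
Since ε_t ≥ 0.005, the section is tension-controlled.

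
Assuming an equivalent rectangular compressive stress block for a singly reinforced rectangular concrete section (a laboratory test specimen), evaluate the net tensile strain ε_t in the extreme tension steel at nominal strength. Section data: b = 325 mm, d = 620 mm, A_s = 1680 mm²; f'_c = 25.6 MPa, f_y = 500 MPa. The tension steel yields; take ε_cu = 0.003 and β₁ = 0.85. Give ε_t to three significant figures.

a = A_s f_y/(0.85 f'_c b) = 118.78 mm.
β₁ = 0.85, so c = a/β₁ = 118.78/0.85 = 139.74 mm.
From the linear strain diagram with ε_cu = 0.003: ε_t = 0.003 (d − c)/c = 0.003 × (620 − 139.74)/139.74 = 0.0103.
Since ε_t ≥ 0.005, the section is tension-controlled.

ε_t ≈ 0.0103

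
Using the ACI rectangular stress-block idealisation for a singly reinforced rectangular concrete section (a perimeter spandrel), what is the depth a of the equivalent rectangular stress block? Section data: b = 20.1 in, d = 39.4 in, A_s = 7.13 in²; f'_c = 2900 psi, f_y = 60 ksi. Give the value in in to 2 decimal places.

T = A_s f_y = 7.13 × 60 = 427.8 kips.
a = T/(0.85 f'_c b) = 427.8/(0.85 × 2.9 × 20.1) = 8.63 in.

a ≈ 8.63 in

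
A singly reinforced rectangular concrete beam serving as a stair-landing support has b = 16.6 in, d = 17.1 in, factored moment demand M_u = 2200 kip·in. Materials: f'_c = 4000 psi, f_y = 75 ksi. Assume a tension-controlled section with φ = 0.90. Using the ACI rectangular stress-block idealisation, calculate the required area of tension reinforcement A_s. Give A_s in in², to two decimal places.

A_s ≈ 2.07 in²

M_n = M_u/φ = 2200/0.90 = 2444.44 kip·in.
From M_n = 0.85 f'_c a b (d − a/2):
a = d − √(d² − 2M_n/(0.85 f'_c b)) = 17.1 − √(17.1² − 2 × 2444.44/(0.85 × 4 × 16.6)) = 2.755 in.
A_s = 0.85 f'_c a b / f_y = 0.85 × 4 × 2.755 × 16.6 / 75 = 2.073 in².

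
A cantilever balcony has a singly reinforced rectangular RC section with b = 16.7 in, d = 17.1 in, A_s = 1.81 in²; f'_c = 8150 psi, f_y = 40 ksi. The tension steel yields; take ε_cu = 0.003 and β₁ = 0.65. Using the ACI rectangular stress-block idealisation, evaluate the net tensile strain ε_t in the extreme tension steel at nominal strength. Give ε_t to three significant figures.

a = A_s f_y/(0.85 f'_c b) = 0.626 in.
β₁ = 0.65, so c = a/β₁ = 0.626/0.65 = 0.963 in.
From the linear strain diagram with ε_cu = 0.003: ε_t = 0.003 (d − c)/c = 0.003 × (17.1 − 0.963)/0.963 = 0.0503.
Since ε_t ≥ 0.005, the section is tension-controlled.

ε_t ≈ 0.0503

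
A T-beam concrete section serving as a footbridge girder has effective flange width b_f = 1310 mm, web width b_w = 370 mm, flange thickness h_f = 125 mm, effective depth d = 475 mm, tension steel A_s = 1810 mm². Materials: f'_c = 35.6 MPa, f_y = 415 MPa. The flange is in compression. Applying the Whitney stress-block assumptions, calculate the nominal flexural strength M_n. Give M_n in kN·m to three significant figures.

M_n ≈ 350 kN·m

Tension: T = A_s f_y = 1810 × 415 = 751150 N.
Try a within the flange: a = T/(0.85 f'_c b_f) = 751150/(0.85 × 35.6 × 1310) = 18.95 mm.
Since a = 18.95 ≤ h_f = 125 mm, the stress block lies entirely in the flange; analyse as a rectangular beam of width b_f.
M_n = T(d − a/2) = 751150 × (475 − 9.475) = 349.68 × 10⁶ N·mm.
M_n = 349.68 kN·m.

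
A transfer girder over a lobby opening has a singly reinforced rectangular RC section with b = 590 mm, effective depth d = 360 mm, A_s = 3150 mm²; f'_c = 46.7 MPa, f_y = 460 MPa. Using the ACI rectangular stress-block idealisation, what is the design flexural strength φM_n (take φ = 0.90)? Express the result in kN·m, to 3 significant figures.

T = A_s f_y = 3150 × 460 = 1449000 N = 1449 kN.
From C = T: a = T/(0.85 f'_c b) = 1449000/(0.85 × 46.7 × 590) = 61.87 mm.
M_n = T(d − a/2) = 1449 kN × (360 − 30.935) mm = 476.82 kN·m.
φM_n = 0.90 × 476.82 = 429.14 kN·m.

φM_n ≈ 429 kN·m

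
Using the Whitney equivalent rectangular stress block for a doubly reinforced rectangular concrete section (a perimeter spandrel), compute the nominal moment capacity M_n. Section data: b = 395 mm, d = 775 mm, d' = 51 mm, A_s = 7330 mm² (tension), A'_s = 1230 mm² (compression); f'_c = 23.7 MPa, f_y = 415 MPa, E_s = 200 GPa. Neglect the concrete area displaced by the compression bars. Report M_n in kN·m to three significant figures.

M_n ≈ 1930 kN·m

Assume both tension and compression steel yield.
Net tension couple steel: A_s − A'_s = 6100 mm².
a = (A_s − A'_s) f_y / (0.85 f'_c b) = 2531500/(0.85 × 23.7 × 395) = 318.14 mm.
c = a/β₁ = 318.14/0.85 = 374.28 mm; ε'_s = 0.003(c − d')/c = 0.0026 ≥ f_y/E_s = 0.0021, so compression steel does yield.
M_n = (A_s − A'_s) f_y (d − a/2) + A'_s f_y (d − d') = [2531500 × (775 − 159.07) + 510450 × (775 − 51)] × 10⁻⁶ = 1559.23 + 369.57 = 1928.80 kN·m.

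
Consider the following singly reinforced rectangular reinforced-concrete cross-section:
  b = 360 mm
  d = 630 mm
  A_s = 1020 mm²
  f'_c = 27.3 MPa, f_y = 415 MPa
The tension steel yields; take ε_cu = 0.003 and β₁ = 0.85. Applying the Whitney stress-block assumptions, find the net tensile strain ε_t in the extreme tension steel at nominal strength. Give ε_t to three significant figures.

ε_t ≈ 0.0287

a = A_s f_y/(0.85 f'_c b) = 50.67 mm.
β₁ = 0.85, so c = a/β₁ = 50.67/0.85 = 59.61 mm.
From the linear strain diagram with ε_cu = 0.003: ε_t = 0.003 (d − c)/c = 0.003 × (630 − 59.61)/59.61 = 0.0287.
Since ε_t ≥ 0.005, the section is tension-controlled.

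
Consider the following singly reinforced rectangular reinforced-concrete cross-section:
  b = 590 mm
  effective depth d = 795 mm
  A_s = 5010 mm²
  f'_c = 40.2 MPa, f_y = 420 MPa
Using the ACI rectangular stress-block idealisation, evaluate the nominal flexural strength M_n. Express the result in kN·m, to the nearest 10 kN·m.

M_n ≈ 1560 kN·m

T = A_s f_y = 5010 × 420 = 2104200 N = 2104.2 kN.
From C = T: a = T/(0.85 f'_c b) = 2104200/(0.85 × 40.2 × 590) = 104.37 mm.
M_n = T(d − a/2) = 2104.2 kN × (795 − 52.185) mm = 1563.03 kN·m.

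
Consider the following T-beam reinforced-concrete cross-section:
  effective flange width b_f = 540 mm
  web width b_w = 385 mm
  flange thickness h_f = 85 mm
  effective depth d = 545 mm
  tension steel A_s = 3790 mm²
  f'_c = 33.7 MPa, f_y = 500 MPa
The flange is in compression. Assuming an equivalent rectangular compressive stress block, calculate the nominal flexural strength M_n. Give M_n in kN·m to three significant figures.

Tension: T = A_s f_y = 3790 × 500 = 1895000 N.
Try a within the flange: a = T/(0.85 f'_c b_f) = 1895000/(0.85 × 33.7 × 540) = 122.51 mm.
a = 122.51 > h_f = 85 mm: the block extends into the web. Split into flange-overhang and web parts.
C_f = 0.85 f'_c (b_f − b_w) h_f = 0.85 × 33.7 × (540 − 385) × 85 = 377398 N.
Remaining web compression depth: a_w = (T − C_f)/(0.85 f'_c b_w) = (1895000 − 377398)/(0.85 × 33.7 × 385) = 137.61 mm.
M_n = C_f(d − h_f/2) + (T − C_f)(d − a_w/2) = 377398 × (545 − 42.5) + 1517602 × (545 − 68.805) = 189.64 + 722.67 = 912.31 × 10⁶ N·mm.
M_n = 912.31 kN·m.

M_n ≈ 912 kN·m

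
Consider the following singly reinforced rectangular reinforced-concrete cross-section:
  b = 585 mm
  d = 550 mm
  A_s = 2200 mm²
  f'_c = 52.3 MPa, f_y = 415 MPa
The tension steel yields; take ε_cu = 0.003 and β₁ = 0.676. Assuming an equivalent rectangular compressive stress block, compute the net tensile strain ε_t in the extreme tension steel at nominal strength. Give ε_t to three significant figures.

a = A_s f_y/(0.85 f'_c b) = 35.11 mm.
β₁ = 0.676, so c = a/β₁ = 35.11/0.676 = 51.94 mm.
From the linear strain diagram with ε_cu = 0.003: ε_t = 0.003 (d − c)/c = 0.003 × (550 − 51.94)/51.94 = 0.0288.
Since ε_t ≥ 0.005, the section is tension-controlled.

ε_t ≈ 0.0288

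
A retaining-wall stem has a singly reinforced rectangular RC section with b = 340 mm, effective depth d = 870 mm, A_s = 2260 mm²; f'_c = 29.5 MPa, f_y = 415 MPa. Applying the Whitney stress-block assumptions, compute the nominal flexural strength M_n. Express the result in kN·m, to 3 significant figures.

M_n ≈ 764 kN·m

T = A_s f_y = 2260 × 415 = 937900 N = 937.9 kN.
From C = T: a = T/(0.85 f'_c b) = 937900/(0.85 × 29.5 × 340) = 110.01 mm.
M_n = T(d − a/2) = 937.9 kN × (870 − 55.005) mm = 764.38 kN·m.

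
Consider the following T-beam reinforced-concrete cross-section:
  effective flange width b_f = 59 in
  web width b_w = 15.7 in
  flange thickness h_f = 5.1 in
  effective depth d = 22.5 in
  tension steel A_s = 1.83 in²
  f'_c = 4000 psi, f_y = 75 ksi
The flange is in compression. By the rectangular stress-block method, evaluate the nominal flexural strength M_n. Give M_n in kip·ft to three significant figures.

Tension: T = A_s f_y = 1.83 × 75 = 137.25 kips.
Try a within the flange: a = T/(0.85 f'_c b_f) = 137.25/(0.85 × 4 × 59) = 0.684 in.
Since a = 0.684 ≤ h_f = 5.1 in, the stress block lies entirely in the flange; analyse as a rectangular beam of width b_f.
M_n = T(d − a/2) = 137.25 × (22.5 − 0.342) = 3041.2 kip·in.
M_n = 3041.2/12 = 253.43 kip·ft.

M_n ≈ 253 kip·ft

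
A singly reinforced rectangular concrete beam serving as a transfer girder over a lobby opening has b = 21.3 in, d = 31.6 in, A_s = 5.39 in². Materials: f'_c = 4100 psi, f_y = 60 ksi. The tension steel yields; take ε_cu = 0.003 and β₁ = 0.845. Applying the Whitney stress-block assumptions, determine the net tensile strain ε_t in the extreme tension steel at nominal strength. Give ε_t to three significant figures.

a = A_s f_y/(0.85 f'_c b) = 4.357 in.
β₁ = 0.845, so c = a/β₁ = 4.357/0.845 = 5.156 in.
From the linear strain diagram with ε_cu = 0.003: ε_t = 0.003 (d − c)/c = 0.003 × (31.6 − 5.156)/5.156 = 0.0154.
Since ε_t ≥ 0.005, the section is tension-controlled.

ε_t ≈ 0.0154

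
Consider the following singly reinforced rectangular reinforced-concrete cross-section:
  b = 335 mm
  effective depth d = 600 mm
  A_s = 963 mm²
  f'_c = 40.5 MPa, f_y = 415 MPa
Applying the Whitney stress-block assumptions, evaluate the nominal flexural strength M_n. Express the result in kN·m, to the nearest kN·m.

T = A_s f_y = 963 × 415 = 399645 N = 399.645 kN.
From C = T: a = T/(0.85 f'_c b) = 399645/(0.85 × 40.5 × 335) = 34.65 mm.
M_n = T(d − a/2) = 399.645 kN × (600 − 17.325) mm = 232.86 kN·m.

M_n ≈ 233 kN·m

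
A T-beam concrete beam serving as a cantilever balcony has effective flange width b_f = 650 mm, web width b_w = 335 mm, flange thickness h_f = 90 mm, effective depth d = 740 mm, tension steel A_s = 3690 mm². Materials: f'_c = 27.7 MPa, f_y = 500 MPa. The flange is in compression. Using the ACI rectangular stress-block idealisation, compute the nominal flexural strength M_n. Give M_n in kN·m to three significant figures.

M_n ≈ 1250 kN·m

Tension: T = A_s f_y = 3690 × 500 = 1845000 N.
Try a within the flange: a = T/(0.85 f'_c b_f) = 1845000/(0.85 × 27.7 × 650) = 120.55 mm.
a = 120.55 > h_f = 90 mm: the block extends into the web. Split into flange-overhang and web parts.
C_f = 0.85 f'_c (b_f − b_w) h_f = 0.85 × 27.7 × (650 − 335) × 90 = 667501 N.
Remaining web compression depth: a_w = (T − C_f)/(0.85 f'_c b_w) = (1845000 − 667501)/(0.85 × 27.7 × 335) = 149.29 mm.
M_n = C_f(d − h_f/2) + (T − C_f)(d − a_w/2) = 667501 × (740 − 45) + 1177499 × (740 − 74.645) = 463.91 + 783.45 = 1247.36 × 10⁶ N·mm.
M_n = 1247.36 kN·m.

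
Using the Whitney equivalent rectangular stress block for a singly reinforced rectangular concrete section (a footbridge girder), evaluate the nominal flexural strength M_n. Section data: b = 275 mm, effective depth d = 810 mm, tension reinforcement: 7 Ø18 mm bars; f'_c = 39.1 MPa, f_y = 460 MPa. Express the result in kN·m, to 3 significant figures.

M_n ≈ 626 kN·m

A_s = 7 × 254 = 1778 mm².
T = A_s f_y = 1778 × 460 = 817880 N = 817.88 kN.
From C = T: a = T/(0.85 f'_c b) = 817880/(0.85 × 39.1 × 275) = 89.49 mm.
M_n = T(d − a/2) = 817.88 kN × (810 − 44.745) mm = 625.89 kN·m.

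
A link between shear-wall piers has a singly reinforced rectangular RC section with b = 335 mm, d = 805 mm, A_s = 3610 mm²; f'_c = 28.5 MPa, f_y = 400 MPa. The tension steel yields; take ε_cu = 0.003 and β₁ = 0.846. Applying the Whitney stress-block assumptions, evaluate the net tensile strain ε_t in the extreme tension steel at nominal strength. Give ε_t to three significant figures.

ε_t ≈ 0.00848

a = A_s f_y/(0.85 f'_c b) = 177.93 mm.
β₁ = 0.846, so c = a/β₁ = 177.93/0.846 = 210.32 mm.
From the linear strain diagram with ε_cu = 0.003: ε_t = 0.003 (d − c)/c = 0.003 × (805 − 210.32)/210.32 = 0.00848.
Since ε_t ≥ 0.005, the section is tension-controlled.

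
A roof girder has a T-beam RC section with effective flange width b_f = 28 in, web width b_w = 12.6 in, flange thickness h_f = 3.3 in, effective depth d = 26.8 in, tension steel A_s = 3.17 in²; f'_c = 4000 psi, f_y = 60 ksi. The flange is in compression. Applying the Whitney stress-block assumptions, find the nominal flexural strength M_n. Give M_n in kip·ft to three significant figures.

Tension: T = A_s f_y = 3.17 × 60 = 190.2 kips.
Try a within the flange: a = T/(0.85 f'_c b_f) = 190.2/(0.85 × 4 × 28) = 1.998 in.
Since a = 1.998 ≤ h_f = 3.3 in, the stress block lies entirely in the flange; analyse as a rectangular beam of width b_f.
M_n = T(d − a/2) = 190.2 × (26.8 − 0.999) = 4907.4 kip·in.
M_n = 4907.4/12 = 408.95 kip·ft.

M_n ≈ 409 kip·ft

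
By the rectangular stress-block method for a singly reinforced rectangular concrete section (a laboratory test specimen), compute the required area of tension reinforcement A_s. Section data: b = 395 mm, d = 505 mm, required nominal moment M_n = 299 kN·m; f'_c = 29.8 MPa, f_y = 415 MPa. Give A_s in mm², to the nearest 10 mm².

With M_n = 0.85 f'_c a b (d − a/2), solve the quadratic for a:
a = d − √(d² − 2M_n/(0.85 f'_c b)) = 505 − √(505² − 2 × 299×10⁶/(0.85 × 29.8 × 395)) = 63.12 mm.
A_s = 0.85 f'_c a b / f_y = 0.85 × 29.8 × 63.12 × 395 / 415 = 1521.8 mm².

A_s ≈ 1520 mm²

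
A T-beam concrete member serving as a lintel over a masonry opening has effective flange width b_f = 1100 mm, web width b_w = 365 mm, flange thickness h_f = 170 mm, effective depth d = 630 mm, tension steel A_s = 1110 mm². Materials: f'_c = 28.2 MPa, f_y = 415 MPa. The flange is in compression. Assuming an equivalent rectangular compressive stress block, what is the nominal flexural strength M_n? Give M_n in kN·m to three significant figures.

Tension: T = A_s f_y = 1110 × 415 = 460650 N.
Try a within the flange: a = T/(0.85 f'_c b_f) = 460650/(0.85 × 28.2 × 1100) = 17.47 mm.
Since a = 17.47 ≤ h_f = 170 mm, the stress block lies entirely in the flange; analyse as a rectangular beam of width b_f.
M_n = T(d − a/2) = 460650 × (630 − 8.735) = 286.19 × 10⁶ N·mm.
M_n = 286.19 kN·m.

M_n ≈ 286 kN·m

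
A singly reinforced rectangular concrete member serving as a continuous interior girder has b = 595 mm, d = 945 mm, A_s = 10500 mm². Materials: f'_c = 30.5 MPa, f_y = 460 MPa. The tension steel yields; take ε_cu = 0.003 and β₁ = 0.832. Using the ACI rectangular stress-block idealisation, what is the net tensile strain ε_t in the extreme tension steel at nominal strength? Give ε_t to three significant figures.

a = A_s f_y/(0.85 f'_c b) = 313.12 mm.
β₁ = 0.832, so c = a/β₁ = 313.12/0.832 = 376.35 mm.
From the linear strain diagram with ε_cu = 0.003: ε_t = 0.003 (d − c)/c = 0.003 × (945 − 376.35)/376.35 = 0.00453.
ε_t is between 0.004 and 0.005 — transition zone.

ε_t ≈ 0.00453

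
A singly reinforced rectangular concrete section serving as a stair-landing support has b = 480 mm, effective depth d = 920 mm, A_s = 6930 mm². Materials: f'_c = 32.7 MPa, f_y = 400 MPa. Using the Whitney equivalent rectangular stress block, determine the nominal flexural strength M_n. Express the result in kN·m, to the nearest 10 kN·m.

T = A_s f_y = 6930 × 400 = 2772000 N = 2772 kN.
From C = T: a = T/(0.85 f'_c b) = 2772000/(0.85 × 32.7 × 480) = 207.77 mm.
M_n = T(d − a/2) = 2772 kN × (920 − 103.885) mm = 2262.27 kN·m.

M_n ≈ 2260 kN·m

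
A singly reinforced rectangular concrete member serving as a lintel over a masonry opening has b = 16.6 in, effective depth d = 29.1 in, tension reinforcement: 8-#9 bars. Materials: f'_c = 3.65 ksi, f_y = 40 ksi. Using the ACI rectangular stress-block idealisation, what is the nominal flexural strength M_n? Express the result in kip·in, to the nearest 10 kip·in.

A_s = 8 × 1 = 8 in².
T = A_s f_y = 8 × 40 = 320 kips.
a = T/(0.85 f'_c b) = 320/(0.85 × 3.65 × 16.6) = 6.213 in.
M_n = T(d − a/2) = 320 × (29.1 − 3.1065) = 8317.9 kip·in.

M_n ≈ 8320 kip·in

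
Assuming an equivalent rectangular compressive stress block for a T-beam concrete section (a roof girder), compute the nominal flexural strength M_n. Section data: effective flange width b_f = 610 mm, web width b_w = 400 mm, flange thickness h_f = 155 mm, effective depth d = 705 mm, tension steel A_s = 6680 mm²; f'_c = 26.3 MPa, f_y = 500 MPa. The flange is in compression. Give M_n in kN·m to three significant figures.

Tension: T = A_s f_y = 6680 × 500 = 3340000 N.
Try a within the flange: a = T/(0.85 f'_c b_f) = 3340000/(0.85 × 26.3 × 610) = 244.93 mm.
a = 244.93 > h_f = 155 mm: the block extends into the web. Split into flange-overhang and web parts.
C_f = 0.85 f'_c (b_f − b_w) h_f = 0.85 × 26.3 × (610 − 400) × 155 = 727655 N.
Remaining web compression depth: a_w = (T − C_f)/(0.85 f'_c b_w) = (3340000 − 727655)/(0.85 × 26.3 × 400) = 292.14 mm.
M_n = C_f(d − h_f/2) + (T − C_f)(d − a_w/2) = 727655 × (705 − 77.5) + 2612345 × (705 − 146.07) = 456.60 + 1460.12 = 1916.72 × 10⁶ N·mm.
M_n = 1916.72 kN·m.

M_n ≈ 1920 kN·m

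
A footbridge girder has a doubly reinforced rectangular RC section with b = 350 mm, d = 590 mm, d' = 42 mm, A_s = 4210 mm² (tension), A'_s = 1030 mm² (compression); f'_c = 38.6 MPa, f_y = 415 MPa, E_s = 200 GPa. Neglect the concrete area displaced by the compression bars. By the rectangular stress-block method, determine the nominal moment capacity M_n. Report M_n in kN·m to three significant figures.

M_n ≈ 937 kN·m

Assume both tension and compression steel yield.
Net tension couple steel: A_s − A'_s = 3180 mm².
a = (A_s − A'_s) f_y / (0.85 f'_c b) = 1319700/(0.85 × 38.6 × 350) = 114.92 mm.
c = a/β₁ = 114.92/0.774 = 148.48 mm; ε'_s = 0.003(c − d')/c = 0.0022 ≥ f_y/E_s = 0.0021, so compression steel does yield.
M_n = (A_s − A'_s) f_y (d − a/2) + A'_s f_y (d − d') = [1319700 × (590 − 57.46) + 427450 × (590 − 42)] × 10⁻⁶ = 702.79 + 234.24 = 937.03 kN·m.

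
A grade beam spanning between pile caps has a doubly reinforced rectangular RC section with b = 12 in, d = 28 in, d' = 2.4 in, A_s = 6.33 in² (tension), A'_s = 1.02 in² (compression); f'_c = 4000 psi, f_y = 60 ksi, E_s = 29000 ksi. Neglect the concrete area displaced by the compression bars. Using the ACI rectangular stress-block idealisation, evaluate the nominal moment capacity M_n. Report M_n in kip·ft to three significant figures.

M_n ≈ 770 kip·ft

Assume both steels yield.
a = (A_s − A'_s) f_y/(0.85 f'_c b) = (6.33 − 1.02) × 60/(0.85 × 4 × 12) = 7.809 in.
c = a/β₁ = 7.809/0.85 = 9.187 in; ε'_s = 0.003(c − d')/c = 0.0022 ≥ ε_y = 0.0021, so the compression steel yields.
M_n = (A_s − A'_s) f_y (d − a/2) + A'_s f_y (d − d') = 318.6 × (28 − 3.9045) + 61.2 × (28 − 2.4) = 7676.8 + 1566.7 = 9243.5 kip·in = 9243.5/12 = 770.29 kip·ft.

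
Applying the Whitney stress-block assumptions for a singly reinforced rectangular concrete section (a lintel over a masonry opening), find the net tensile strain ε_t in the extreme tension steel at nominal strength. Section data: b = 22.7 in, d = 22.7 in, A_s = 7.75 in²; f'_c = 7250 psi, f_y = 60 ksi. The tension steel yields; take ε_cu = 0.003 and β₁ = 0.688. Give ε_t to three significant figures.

ε_t ≈ 0.0111

a = A_s f_y/(0.85 f'_c b) = 3.324 in.
β₁ = 0.688, so c = a/β₁ = 3.324/0.688 = 4.831 in.
From the linear strain diagram with ε_cu = 0.003: ε_t = 0.003 (d − c)/c = 0.003 × (22.7 − 4.831)/4.831 = 0.0111.
Since ε_t ≥ 0.005, the section is tension-controlled.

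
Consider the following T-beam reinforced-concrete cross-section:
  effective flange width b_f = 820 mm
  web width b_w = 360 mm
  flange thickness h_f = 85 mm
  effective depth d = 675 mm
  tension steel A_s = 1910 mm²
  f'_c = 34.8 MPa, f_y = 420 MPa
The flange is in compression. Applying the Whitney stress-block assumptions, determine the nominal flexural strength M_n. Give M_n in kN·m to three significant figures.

Tension: T = A_s f_y = 1910 × 420 = 802200 N.
Try a within the flange: a = T/(0.85 f'_c b_f) = 802200/(0.85 × 34.8 × 820) = 33.07 mm.
Since a = 33.07 ≤ h_f = 85 mm, the stress block lies entirely in the flange; analyse as a rectangular beam of width b_f.
M_n = T(d − a/2) = 802200 × (675 − 16.535) = 528.22 × 10⁶ N·mm.
M_n = 528.22 kN·m.

M_n ≈ 528 kN·m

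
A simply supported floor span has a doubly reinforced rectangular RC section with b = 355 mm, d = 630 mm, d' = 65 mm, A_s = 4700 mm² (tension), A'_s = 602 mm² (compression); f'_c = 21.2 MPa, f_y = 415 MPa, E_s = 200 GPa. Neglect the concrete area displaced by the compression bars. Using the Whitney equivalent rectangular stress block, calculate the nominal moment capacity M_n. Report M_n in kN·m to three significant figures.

M_n ≈ 987 kN·m

Assume both tension and compression steel yield.
Net tension couple steel: A_s − A'_s = 4098 mm².
a = (A_s − A'_s) f_y / (0.85 f'_c b) = 1700670/(0.85 × 21.2 × 355) = 265.85 mm.
c = a/β₁ = 265.85/0.85 = 312.76 mm; ε'_s = 0.003(c − d')/c = 0.0024 ≥ f_y/E_s = 0.0021, so compression steel does yield.
M_n = (A_s − A'_s) f_y (d − a/2) + A'_s f_y (d − d') = [1700670 × (630 − 132.925) + 249830 × (630 − 65)] × 10⁻⁶ = 845.36 + 141.15 = 986.51 kN·m.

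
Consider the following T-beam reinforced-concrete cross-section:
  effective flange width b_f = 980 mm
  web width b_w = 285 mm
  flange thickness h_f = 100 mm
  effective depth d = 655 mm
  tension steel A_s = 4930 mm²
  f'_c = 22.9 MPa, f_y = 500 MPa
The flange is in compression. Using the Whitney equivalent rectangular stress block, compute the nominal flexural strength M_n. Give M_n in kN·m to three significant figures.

Tension: T = A_s f_y = 4930 × 500 = 2465000 N.
Try a within the flange: a = T/(0.85 f'_c b_f) = 2465000/(0.85 × 22.9 × 980) = 129.22 mm.
a = 129.22 > h_f = 100 mm: the block extends into the web. Split into flange-overhang and web parts.
C_f = 0.85 f'_c (b_f − b_w) h_f = 0.85 × 22.9 × (980 − 285) × 100 = 1352818 N.
Remaining web compression depth: a_w = (T − C_f)/(0.85 f'_c b_w) = (2465000 − 1352818)/(0.85 × 22.9 × 285) = 200.48 mm.
M_n = C_f(d − h_f/2) + (T − C_f)(d − a_w/2) = 1352818 × (655 − 50) + 1112182 × (655 − 100.24) = 818.45 + 616.99 = 1435.44 × 10⁶ N·mm.
M_n = 1435.44 kN·m.

M_n ≈ 1440 kN·m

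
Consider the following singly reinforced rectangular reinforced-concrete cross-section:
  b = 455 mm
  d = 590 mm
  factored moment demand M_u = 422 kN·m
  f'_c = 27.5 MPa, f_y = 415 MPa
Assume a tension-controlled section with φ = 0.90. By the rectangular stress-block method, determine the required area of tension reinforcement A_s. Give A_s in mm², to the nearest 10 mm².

A_s ≈ 2050 mm²

M_n = M_u/φ = 422/0.90 = 468.889 kN·m.
With M_n = 0.85 f'_c a b (d − a/2), solve the quadratic for a:
a = d − √(d² − 2M_n/(0.85 f'_c b)) = 590 − √(590² − 2 × 468.889×10⁶/(0.85 × 27.5 × 455)) = 80.17 mm.
A_s = 0.85 f'_c a b / f_y = 0.85 × 27.5 × 80.17 × 455 / 415 = 2054.6 mm².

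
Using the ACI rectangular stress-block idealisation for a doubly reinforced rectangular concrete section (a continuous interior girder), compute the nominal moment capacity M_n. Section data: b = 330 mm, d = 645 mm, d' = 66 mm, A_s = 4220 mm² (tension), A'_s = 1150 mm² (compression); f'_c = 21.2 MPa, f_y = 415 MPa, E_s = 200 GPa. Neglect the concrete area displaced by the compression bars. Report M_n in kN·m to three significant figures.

Assume both tension and compression steel yield.
Net tension couple steel: A_s − A'_s = 3070 mm².
a = (A_s − A'_s) f_y / (0.85 f'_c b) = 1274050/(0.85 × 21.2 × 330) = 214.25 mm.
c = a/β₁ = 214.25/0.85 = 252.06 mm; ε'_s = 0.003(c − d')/c = 0.0022 ≥ f_y/E_s = 0.0021, so compression steel does yield.
M_n = (A_s − A'_s) f_y (d − a/2) + A'_s f_y (d − d') = [1274050 × (645 − 107.125) + 477250 × (645 − 66)] × 10⁻⁶ = 685.28 + 276.33 = 961.61 kN·m.

M_n ≈ 962 kN·m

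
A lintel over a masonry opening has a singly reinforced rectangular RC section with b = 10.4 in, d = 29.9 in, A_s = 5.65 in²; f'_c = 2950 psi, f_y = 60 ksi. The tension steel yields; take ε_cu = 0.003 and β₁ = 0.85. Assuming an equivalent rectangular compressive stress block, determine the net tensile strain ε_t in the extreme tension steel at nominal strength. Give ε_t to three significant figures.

ε_t ≈ 0.00287

a = A_s f_y/(0.85 f'_c b) = 12.999 in.
β₁ = 0.85, so c = a/β₁ = 12.999/0.85 = 15.293 in.
From the linear strain diagram with ε_cu = 0.003: ε_t = 0.003 (d − c)/c = 0.003 × (29.9 − 15.293)/15.293 = 0.00287.
ε_t < 0.004 — the section is over-reinforced for flexure under ACI limits.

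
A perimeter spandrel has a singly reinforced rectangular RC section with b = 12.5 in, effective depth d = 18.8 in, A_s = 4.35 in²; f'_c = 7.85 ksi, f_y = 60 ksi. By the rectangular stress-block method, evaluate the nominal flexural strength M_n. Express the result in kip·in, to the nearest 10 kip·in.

T = A_s f_y = 4.35 × 60 = 261 kips.
a = T/(0.85 f'_c b) = 261/(0.85 × 7.85 × 12.5) = 3.129 in.
M_n = T(d − a/2) = 261 × (18.8 − 1.5645) = 4498.5 kip·in.

M_n ≈ 4500 kip·in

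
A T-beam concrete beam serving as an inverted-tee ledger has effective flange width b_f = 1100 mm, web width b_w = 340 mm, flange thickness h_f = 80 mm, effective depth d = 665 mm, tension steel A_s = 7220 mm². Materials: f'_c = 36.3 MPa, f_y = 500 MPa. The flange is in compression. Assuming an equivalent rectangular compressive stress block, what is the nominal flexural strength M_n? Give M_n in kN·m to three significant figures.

Tension: T = A_s f_y = 7220 × 500 = 3610000 N.
Try a within the flange: a = T/(0.85 f'_c b_f) = 3610000/(0.85 × 36.3 × 1100) = 106.36 mm.
a = 106.36 > h_f = 80 mm: the block extends into the web. Split into flange-overhang and web parts.
C_f = 0.85 f'_c (b_f − b_w) h_f = 0.85 × 36.3 × (1100 − 340) × 80 = 1875984 N.
Remaining web compression depth: a_w = (T − C_f)/(0.85 f'_c b_w) = (3610000 − 1875984)/(0.85 × 36.3 × 340) = 165.29 mm.
M_n = C_f(d − h_f/2) + (T − C_f)(d − a_w/2) = 1875984 × (665 − 40) + 1734016 × (665 − 82.645) = 1172.49 + 1009.81 = 2182.30 × 10⁶ N·mm.
M_n = 2182.30 kN·m.

M_n ≈ 2180 kN·m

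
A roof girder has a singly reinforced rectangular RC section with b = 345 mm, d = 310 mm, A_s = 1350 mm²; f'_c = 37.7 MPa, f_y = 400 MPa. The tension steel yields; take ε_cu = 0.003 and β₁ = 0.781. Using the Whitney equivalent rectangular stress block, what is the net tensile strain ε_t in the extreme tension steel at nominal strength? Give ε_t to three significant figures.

a = A_s f_y/(0.85 f'_c b) = 48.84 mm.
β₁ = 0.781, so c = a/β₁ = 48.84/0.781 = 62.54 mm.
From the linear strain diagram with ε_cu = 0.003: ε_t = 0.003 (d − c)/c = 0.003 × (310 − 62.54)/62.54 = 0.0119.
Since ε_t ≥ 0.005, the section is tension-controlled.

ε_t ≈ 0.0119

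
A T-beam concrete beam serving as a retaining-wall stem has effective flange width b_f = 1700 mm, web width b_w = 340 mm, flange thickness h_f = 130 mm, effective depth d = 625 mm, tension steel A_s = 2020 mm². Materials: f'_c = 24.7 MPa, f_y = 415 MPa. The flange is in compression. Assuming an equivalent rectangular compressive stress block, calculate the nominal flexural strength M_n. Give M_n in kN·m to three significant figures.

Tension: T = A_s f_y = 2020 × 415 = 838300 N.
Try a within the flange: a = T/(0.85 f'_c b_f) = 838300/(0.85 × 24.7 × 1700) = 23.49 mm.
Since a = 23.49 ≤ h_f = 130 mm, the stress block lies entirely in the flange; analyse as a rectangular beam of width b_f.
M_n = T(d − a/2) = 838300 × (625 − 11.745) = 514.09 × 10⁶ N·mm.
M_n = 514.09 kN·m.

M_n ≈ 514 kN·m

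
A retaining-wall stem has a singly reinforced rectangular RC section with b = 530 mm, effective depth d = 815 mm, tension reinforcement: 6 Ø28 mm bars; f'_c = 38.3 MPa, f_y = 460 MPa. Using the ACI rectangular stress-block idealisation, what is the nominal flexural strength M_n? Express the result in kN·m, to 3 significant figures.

A_s = 6 × 616 = 3696 mm².
T = A_s f_y = 3696 × 460 = 1700160 N = 1700.16 kN.
From C = T: a = T/(0.85 f'_c b) = 1700160/(0.85 × 38.3 × 530) = 98.54 mm.
M_n = T(d − a/2) = 1700.16 kN × (815 − 49.27) mm = 1301.86 kN·m.

M_n ≈ 1300 kN·m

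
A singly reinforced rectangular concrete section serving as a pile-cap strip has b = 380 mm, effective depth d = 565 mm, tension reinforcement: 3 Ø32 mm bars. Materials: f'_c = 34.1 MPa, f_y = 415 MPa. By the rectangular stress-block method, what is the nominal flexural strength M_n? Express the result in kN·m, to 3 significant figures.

M_n ≈ 520 kN·m

A_s = 3 × 804 = 2412 mm².
T = A_s f_y = 2412 × 415 = 1000980 N = 1000.98 kN.
From C = T: a = T/(0.85 f'_c b) = 1000980/(0.85 × 34.1 × 380) = 90.88 mm.
M_n = T(d − a/2) = 1000.98 kN × (565 − 45.44) mm = 520.07 kN·m.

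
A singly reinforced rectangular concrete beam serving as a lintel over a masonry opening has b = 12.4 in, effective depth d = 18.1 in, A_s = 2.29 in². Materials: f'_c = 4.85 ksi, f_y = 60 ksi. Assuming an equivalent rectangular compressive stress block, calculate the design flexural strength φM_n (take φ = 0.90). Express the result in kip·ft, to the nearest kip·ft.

T = A_s f_y = 2.29 × 60 = 137.4 kips.
a = T/(0.85 f'_c b) = 137.4/(0.85 × 4.85 × 12.4) = 2.688 in.
M_n = T(d − a/2) = 137.4 × (18.1 − 1.344) = 2302.3 kip·in = 2302.3/12 = 191.86 kip·ft.
φM_n = 0.90 × 191.86 = 172.67 kip·ft.

φM_n ≈ 173 kip·ft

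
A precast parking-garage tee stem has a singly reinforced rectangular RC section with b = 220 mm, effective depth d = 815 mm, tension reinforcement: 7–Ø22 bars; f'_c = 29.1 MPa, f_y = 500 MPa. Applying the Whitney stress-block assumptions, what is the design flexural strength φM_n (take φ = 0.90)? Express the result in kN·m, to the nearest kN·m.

φM_n ≈ 829 kN·m

A_s = 7 × 380 = 2660 mm².
T = A_s f_y = 2660 × 500 = 1330000 N = 1330 kN.
From C = T: a = T/(0.85 f'_c b) = 1330000/(0.85 × 29.1 × 220) = 244.41 mm.
M_n = T(d − a/2) = 1330 kN × (815 − 122.205) mm = 921.42 kN·m.
φM_n = 0.90 × 921.42 = 829.28 kN·m.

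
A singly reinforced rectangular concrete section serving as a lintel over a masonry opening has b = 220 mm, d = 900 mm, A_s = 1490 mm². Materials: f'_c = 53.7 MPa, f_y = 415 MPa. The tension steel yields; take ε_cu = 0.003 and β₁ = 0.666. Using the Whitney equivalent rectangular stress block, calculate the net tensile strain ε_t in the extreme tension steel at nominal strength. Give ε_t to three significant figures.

a = A_s f_y/(0.85 f'_c b) = 61.58 mm.
β₁ = 0.666, so c = a/β₁ = 61.58/0.666 = 92.46 mm.
From the linear strain diagram with ε_cu = 0.003: ε_t = 0.003 (d − c)/c = 0.003 × (900 − 92.46)/92.46 = 0.0262.
Since ε_t ≥ 0.005, the section is tension-controlled.

ε_t ≈ 0.0262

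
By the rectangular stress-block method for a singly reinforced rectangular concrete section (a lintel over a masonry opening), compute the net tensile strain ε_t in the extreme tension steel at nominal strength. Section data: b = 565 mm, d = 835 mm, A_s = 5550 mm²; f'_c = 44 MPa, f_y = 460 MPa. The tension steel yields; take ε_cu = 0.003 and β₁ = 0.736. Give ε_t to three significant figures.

ε_t ≈ 0.0123

a = A_s f_y/(0.85 f'_c b) = 120.82 mm.
β₁ = 0.736, so c = a/β₁ = 120.82/0.736 = 164.16 mm.
From the linear strain diagram with ε_cu = 0.003: ε_t = 0.003 (d − c)/c = 0.003 × (835 − 164.16)/164.16 = 0.0123.
Since ε_t ≥ 0.005, the section is tension-controlled.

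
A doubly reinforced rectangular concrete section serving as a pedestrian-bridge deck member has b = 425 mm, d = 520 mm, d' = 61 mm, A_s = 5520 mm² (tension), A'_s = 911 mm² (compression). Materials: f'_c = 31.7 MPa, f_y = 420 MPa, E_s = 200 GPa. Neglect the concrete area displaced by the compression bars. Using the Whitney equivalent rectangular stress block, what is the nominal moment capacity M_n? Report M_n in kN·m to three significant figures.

Assume both tension and compression steel yield.
Net tension couple steel: A_s − A'_s = 4609 mm².
a = (A_s − A'_s) f_y / (0.85 f'_c b) = 1935780/(0.85 × 31.7 × 425) = 169.04 mm.
c = a/β₁ = 169.04/0.824 = 205.15 mm; ε'_s = 0.003(c − d')/c = 0.0021 ≥ f_y/E_s = 0.0021, so compression steel does yield.
M_n = (A_s − A'_s) f_y (d − a/2) + A'_s f_y (d − d') = [1935780 × (520 − 84.52) + 382620 × (520 − 61)] × 10⁻⁶ = 842.99 + 175.62 = 1018.61 kN·m.

M_n ≈ 1020 kN·m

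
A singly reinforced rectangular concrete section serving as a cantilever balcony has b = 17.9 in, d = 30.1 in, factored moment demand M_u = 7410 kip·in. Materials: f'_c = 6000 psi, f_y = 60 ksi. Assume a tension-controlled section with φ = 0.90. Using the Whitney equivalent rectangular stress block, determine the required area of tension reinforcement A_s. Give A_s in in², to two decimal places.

M_n = M_u/φ = 7410/0.90 = 8233.33 kip·in.
From M_n = 0.85 f'_c a b (d − a/2):
a = d − √(d² − 2M_n/(0.85 f'_c b)) = 30.1 − √(30.1² − 2 × 8233.33/(0.85 × 6 × 17.9)) = 3.162 in.
A_s = 0.85 f'_c a b / f_y = 0.85 × 6 × 3.162 × 17.9 / 60 = 4.811 in².

A_s ≈ 4.81 in²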